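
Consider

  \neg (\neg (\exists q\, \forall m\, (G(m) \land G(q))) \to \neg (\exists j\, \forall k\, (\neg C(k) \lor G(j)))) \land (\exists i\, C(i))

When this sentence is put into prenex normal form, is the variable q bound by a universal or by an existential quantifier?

Eliminate → and ↔ using ¬ and ∨.
  \neg (\neg \neg (\exists q\, \forall m\, (G(m) \land G(q))) \lor \neg (\exists j\, \forall k\, (\neg C(k) \lor G(j)))) \land (\exists i\, C(i))
Drive negations inward (¬∀x A ≡ ∃x ¬A, ¬∃x A ≡ ∀x ¬A, De Morgan for ∧/∨):
  (\forall q\, \exists m\, (\neg G(m) \lor \neg G(q))) \land (\exists j\, \forall k\, (\neg C(k) \lor G(j))) \land (\exists i\, C(i))
Extract every quantifier outward, since the variables are now distinct and don't occur free across branches:
  \forall q\, \exists m\, \exists j\, \forall k\, \exists i\, ((\neg G(m) \lor \neg G(q)) \land (\neg C(k) \lor G(j)) \land C(i))
The quantifier \exists q sits under an odd number of negations (counting the antecedent side of each →), so it flips to \forall q.

universal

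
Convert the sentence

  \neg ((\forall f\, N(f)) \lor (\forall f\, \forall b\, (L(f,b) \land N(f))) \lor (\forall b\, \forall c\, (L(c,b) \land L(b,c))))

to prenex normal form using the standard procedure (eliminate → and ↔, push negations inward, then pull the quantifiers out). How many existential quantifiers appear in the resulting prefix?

5

Move each ¬ inward, flipping quantifiers it crosses:
  (\exists f\, \neg N(f)) \land (\exists f\, \exists b\, (\neg L(f,b) \lor \neg N(f))) \land (\exists b\, \exists c\, (\neg L(c,b) \lor \neg L(b,c)))
Standardize variables apart so no two quantifiers bind the same name: f↦w, b↦u.
  (\exists f\, \neg N(f)) \land (\exists w\, \exists b\, (\neg L(w,b) \lor \neg N(w))) \land (\exists u\, \exists c\, (\neg L(c,u) \lor \neg L(u,c)))
Finally move all quantifiers to the prefix:
  \exists f\, \exists w\, \exists b\, \exists u\, \exists c\, (\neg N(f) \land (\neg L(w,b) \lor \neg N(w)) \land (\neg L(c,u) \lor \neg L(u,c)))
The prefix is \exists f \exists w \exists b \exists u \exists c: 0 universal, 5 existential.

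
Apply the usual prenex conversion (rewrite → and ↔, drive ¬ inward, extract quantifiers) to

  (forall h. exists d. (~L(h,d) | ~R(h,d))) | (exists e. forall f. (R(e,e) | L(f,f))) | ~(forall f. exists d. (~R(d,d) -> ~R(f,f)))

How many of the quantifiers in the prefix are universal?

Eliminate → and ↔ using ¬ and ∨.
  (forall h. exists d. (~L(h,d) | ~R(h,d))) | (exists e. forall f. (R(e,e) | L(f,f))) | ~(forall f. exists d. (~~R(d,d) | ~R(f,f)))
Move each ¬ inward, flipping quantifiers it crosses:
  (forall h. exists d. (~L(h,d) | ~R(h,d))) | (exists e. forall f. (R(e,e) | L(f,f))) | (exists f. forall d. (~R(d,d) & R(f,f)))
Standardize variables apart so no two quantifiers bind the same name: f↦c, d↦u1.
  (forall h. exists d. (~L(h,d) | ~R(h,d))) | (exists e. forall f. (R(e,e) | L(f,f))) | (exists c. forall u1. (~R(u1,u1) & R(c,c)))
Finally move all quantifiers to the prefix:
  forall h. exists d. exists e. forall f. exists c. forall u1. (~L(h,d) | ~R(h,d) | R(e,e) | L(f,f) | ~R(u1,u1) & R(c,c))
The prefix is forall h exists d exists e forall f exists c forall u1: 3 universal, 3 existential.

3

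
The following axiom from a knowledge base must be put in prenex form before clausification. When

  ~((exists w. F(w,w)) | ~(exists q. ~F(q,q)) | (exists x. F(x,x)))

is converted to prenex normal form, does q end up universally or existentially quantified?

Move each ¬ inward, flipping quantifiers it crosses:
  (forall w. ~F(w,w)) & (exists q. ~F(q,q)) & (forall x. ~F(x,x))
All bound variables are already distinct, so no renaming is needed.
Extract every quantifier outward, since the variables are now distinct and don't occur free across branches:
  forall w. exists q. forall x. (~F(w,w) & ~F(q,q) & ~F(x,x))
The quantifier exists q sits under an even number of negations, so it remains existential.

existential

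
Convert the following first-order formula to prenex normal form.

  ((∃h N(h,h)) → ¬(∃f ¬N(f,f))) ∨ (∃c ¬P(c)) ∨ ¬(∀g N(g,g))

∀h ∀f ∃c ∃g (¬N(h,h) ∨ N(f,f) ∨ ¬P(c) ∨ ¬N(g,g))

Rewrite implications/biconditionals: A → B as ¬A ∨ B.
  ¬(∃h N(h,h)) ∨ ¬(∃f ¬N(f,f)) ∨ (∃c ¬P(c)) ∨ ¬(∀g N(g,g))
Drive negations inward (¬∀x A ≡ ∃x ¬A, ¬∃x A ≡ ∀x ¬A, De Morgan for ∧/∨):
  (∀h ¬N(h,h)) ∨ (∀f N(f,f)) ∨ (∃c ¬P(c)) ∨ (∃g ¬N(g,g))
All bound variables are already distinct, so no renaming is needed.
Pull the quantifiers to the front (each side's bound variable is not free in the other side):
  ∀h ∀f ∃c ∃g (¬N(h,h) ∨ N(f,f) ∨ ¬P(c) ∨ ¬N(g,g))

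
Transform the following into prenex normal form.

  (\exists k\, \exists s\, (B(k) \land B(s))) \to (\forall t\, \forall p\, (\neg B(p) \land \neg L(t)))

First replace A → B with ¬A ∨ B.
  \neg (\exists k\, \exists s\, (B(k) \land B(s))) \lor (\forall t\, \forall p\, (\neg B(p) \land \neg L(t)))
Push ¬ through the quantifiers and connectives to reach negation normal form:
  (\forall k\, \forall s\, (\neg B(k) \lor \neg B(s))) \lor (\forall t\, \forall p\, (\neg B(p) \land \neg L(t)))
All bound variables are already distinct, so no renaming is needed.
Extract every quantifier outward, since the variables are now distinct and don't occur free across branches:
  \forall k\, \forall s\, \forall t\, \forall p\, (\neg B(k) \lor \neg B(s) \lor \neg B(p) \land \neg L(t))

\forall k\, \forall s\, \forall t\, \forall p\, (\neg B(k) \lor \neg B(s) \lor \neg B(p) \land \neg L(t))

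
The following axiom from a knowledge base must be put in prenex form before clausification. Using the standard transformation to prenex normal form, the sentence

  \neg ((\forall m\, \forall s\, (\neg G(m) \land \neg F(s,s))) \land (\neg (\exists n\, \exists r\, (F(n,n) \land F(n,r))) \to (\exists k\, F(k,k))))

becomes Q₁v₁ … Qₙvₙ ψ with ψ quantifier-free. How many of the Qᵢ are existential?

Rewrite implications/biconditionals: A → B as ¬A ∨ B.
  \neg ((\forall m\, \forall s\, (\neg G(m) \land \neg F(s,s))) \land (\neg \neg (\exists n\, \exists r\, (F(n,n) \land F(n,r))) \lor (\exists k\, F(k,k))))
Move each ¬ inward, flipping quantifiers it crosses:
  (\exists m\, \exists s\, (G(m) \lor F(s,s))) \lor (\forall n\, \forall r\, (\neg F(n,n) \lor \neg F(n,r))) \land (\forall k\, \neg F(k,k))
All bound variables are already distinct, so no renaming is needed.
Pull the quantifiers to the front (each side's bound variable is not free in the other side):
  \exists m\, \exists s\, \forall n\, \forall r\, \forall k\, (G(m) \lor F(s,s) \lor (\neg F(n,n) \lor \neg F(n,r)) \land \neg F(k,k))
The prefix is \exists m \exists s \forall n \forall r \forall k: 3 universal, 2 existential.

2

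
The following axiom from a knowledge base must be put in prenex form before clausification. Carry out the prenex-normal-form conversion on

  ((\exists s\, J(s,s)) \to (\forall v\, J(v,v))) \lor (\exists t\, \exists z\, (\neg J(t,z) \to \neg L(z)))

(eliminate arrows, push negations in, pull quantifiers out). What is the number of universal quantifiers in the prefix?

First replace A → B with ¬A ∨ B.
  \neg (\exists s\, J(s,s)) \lor (\forall v\, J(v,v)) \lor (\exists t\, \exists z\, (\neg \neg J(t,z) \lor \neg L(z)))
Move each ¬ inward, flipping quantifiers it crosses:
  (\forall s\, \neg J(s,s)) \lor (\forall v\, J(v,v)) \lor (\exists t\, \exists z\, (J(t,z) \lor \neg L(z)))
All bound variables are already distinct, so no renaming is needed.
Pull the quantifiers to the front (each side's bound variable is not free in the other side):
  \forall s\, \forall v\, \exists t\, \exists z\, (\neg J(s,s) \lor J(v,v) \lor J(t,z) \lor \neg L(z))
The prefix is \forall s \forall v \exists t \exists z: 2 universal, 2 existential.

2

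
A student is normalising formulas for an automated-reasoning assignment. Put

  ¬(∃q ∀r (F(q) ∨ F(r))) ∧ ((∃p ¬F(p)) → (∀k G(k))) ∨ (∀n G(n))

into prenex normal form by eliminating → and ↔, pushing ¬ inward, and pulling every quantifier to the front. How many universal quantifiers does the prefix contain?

4

First replace A → B with ¬A ∨ B.
  ¬(∃q ∀r (F(q) ∨ F(r))) ∧ (¬(∃p ¬F(p)) ∨ (∀k G(k))) ∨ (∀n G(n))
Drive negations inward (¬∀x A ≡ ∃x ¬A, ¬∃x A ≡ ∀x ¬A, De Morgan for ∧/∨):
  (∀q ∃r (¬F(q) ∧ ¬F(r))) ∧ ((∀p F(p)) ∨ (∀k G(k))) ∨ (∀n G(n))
Finally move all quantifiers to the prefix:
  ∀q ∃r ∀p ∀k ∀n (¬F(q) ∧ ¬F(r) ∧ (F(p) ∨ G(k)) ∨ G(n))
The prefix is ∀q ∃r ∀p ∀k ∀n: 4 universal, 1 existential.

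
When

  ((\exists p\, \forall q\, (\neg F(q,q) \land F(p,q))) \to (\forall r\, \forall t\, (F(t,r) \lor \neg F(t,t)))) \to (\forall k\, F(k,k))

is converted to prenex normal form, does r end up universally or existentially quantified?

First replace A → B with ¬A ∨ B.
  \neg (\neg (\exists p\, \forall q\, (\neg F(q,q) \land F(p,q))) \lor (\forall r\, \forall t\, (F(t,r) \lor \neg F(t,t)))) \lor (\forall k\, F(k,k))
Move each ¬ inward, flipping quantifiers it crosses:
  (\exists p\, \forall q\, (\neg F(q,q) \land F(p,q))) \land (\exists r\, \exists t\, (\neg F(t,r) \land F(t,t))) \lor (\forall k\, F(k,k))
All bound variables are already distinct, so no renaming is needed.
Finally move all quantifiers to the prefix:
  \exists p\, \forall q\, \exists r\, \exists t\, \forall k\, (\neg F(q,q) \land F(p,q) \land \neg F(t,r) \land F(t,t) \lor F(k,k))
The quantifier \forall r sits under an odd number of negations (counting the antecedent side of each →), so it flips to \exists r.

existential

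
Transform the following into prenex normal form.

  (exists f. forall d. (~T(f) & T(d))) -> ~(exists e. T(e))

Rewrite implications/biconditionals: A → B as ¬A ∨ B.
  ~(exists f. forall d. (~T(f) & T(d))) | ~(exists e. T(e))
Move each ¬ inward, flipping quantifiers it crosses:
  (forall f. exists d. (T(f) | ~T(d))) | (forall e. ~T(e))
All bound variables are already distinct, so no renaming is needed.
Extract every quantifier outward, since the variables are now distinct and don't occur free across branches:
  forall f. exists d. forall e. (T(f) | ~T(d) | ~T(e))

forall f. exists d. forall e. (T(f) | ~T(d) | ~T(e))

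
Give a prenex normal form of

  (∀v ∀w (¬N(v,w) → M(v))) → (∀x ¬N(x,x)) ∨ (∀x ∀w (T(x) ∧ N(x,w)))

Rewrite implications/biconditionals: A → B as ¬A ∨ B.
  ¬(∀v ∀w (¬¬N(v,w) ∨ M(v))) ∨ (∀x ¬N(x,x)) ∨ (∀x ∀w (T(x) ∧ N(x,w)))
Move each ¬ inward, flipping quantifiers it crosses:
  (∃v ∃w (¬N(v,w) ∧ ¬M(v))) ∨ (∀x ¬N(x,x)) ∨ (∀x ∀w (T(x) ∧ N(x,w)))
Standardize variables apart so no two quantifiers bind the same name: x↦v1, w↦z1.
  (∃v ∃w (¬N(v,w) ∧ ¬M(v))) ∨ (∀x ¬N(x,x)) ∨ (∀v1 ∀z1 (T(v1) ∧ N(v1,z1)))
Pull the quantifiers to the front (each side's bound variable is not free in the other side):
  ∃v ∃w ∀x ∀v1 ∀z1 (¬N(v,w) ∧ ¬M(v) ∨ ¬N(x,x) ∨ T(v1) ∧ N(v1,z1))

∃v ∃w ∀x ∀v1 ∀z1 (¬N(v,w) ∧ ¬M(v) ∨ ¬N(x,x) ∨ T(v1) ∧ N(v1,z1))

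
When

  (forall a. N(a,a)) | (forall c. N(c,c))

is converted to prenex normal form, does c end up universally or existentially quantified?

universal

All bound variables are already distinct, so no renaming is needed.
Extract every quantifier outward, since the variables are now distinct and don't occur free across branches:
  forall a. forall c. (N(a,a) | N(c,c))
The quantifier forall c sits under an even number of negations, so it remains universal.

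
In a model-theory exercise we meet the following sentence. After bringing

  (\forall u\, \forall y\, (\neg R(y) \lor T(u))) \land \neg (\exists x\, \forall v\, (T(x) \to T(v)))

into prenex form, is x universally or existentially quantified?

universal

Rewrite implications/biconditionals: A → B as ¬A ∨ B.
  (\forall u\, \forall y\, (\neg R(y) \lor T(u))) \land \neg (\exists x\, \forall v\, (\neg T(x) \lor T(v)))
Drive negations inward (¬∀x A ≡ ∃x ¬A, ¬∃x A ≡ ∀x ¬A, De Morgan for ∧/∨):
  (\forall u\, \forall y\, (\neg R(y) \lor T(u))) \land (\forall x\, \exists v\, (T(x) \land \neg T(v)))
All bound variables are already distinct, so no renaming is needed.
Extract every quantifier outward, since the variables are now distinct and don't occur free across branches:
  \forall u\, \forall y\, \forall x\, \exists v\, ((\neg R(y) \lor T(u)) \land T(x) \land \neg T(v))
The quantifier \exists x sits under an odd number of negations (counting the antecedent side of each →), so it flips to \forall x.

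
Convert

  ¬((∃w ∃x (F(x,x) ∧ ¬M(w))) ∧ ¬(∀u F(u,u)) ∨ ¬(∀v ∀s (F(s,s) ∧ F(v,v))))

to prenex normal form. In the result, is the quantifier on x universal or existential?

universal

Move each ¬ inward, flipping quantifiers it crosses:
  ((∀w ∀x (¬F(x,x) ∨ M(w))) ∨ (∀u F(u,u))) ∧ (∀v ∀s (F(s,s) ∧ F(v,v)))
Finally move all quantifiers to the prefix:
  ∀w ∀x ∀u ∀v ∀s ((¬F(x,x) ∨ M(w) ∨ F(u,u)) ∧ F(s,s) ∧ F(v,v))
The quantifier ∃x sits under an odd number of negations, so it flips to ∀x.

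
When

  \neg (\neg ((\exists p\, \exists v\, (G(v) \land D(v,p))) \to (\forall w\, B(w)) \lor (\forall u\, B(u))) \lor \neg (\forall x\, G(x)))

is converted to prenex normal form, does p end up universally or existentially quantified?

universal

Rewrite implications/biconditionals: A → B as ¬A ∨ B.
  \neg (\neg (\neg (\exists p\, \exists v\, (G(v) \land D(v,p))) \lor (\forall w\, B(w)) \lor (\forall u\, B(u))) \lor \neg (\forall x\, G(x)))
Drive negations inward (¬∀x A ≡ ∃x ¬A, ¬∃x A ≡ ∀x ¬A, De Morgan for ∧/∨):
  ((\forall p\, \forall v\, (\neg G(v) \lor \neg D(v,p))) \lor (\forall w\, B(w)) \lor (\forall u\, B(u))) \land (\forall x\, G(x))
Pull the quantifiers to the front (each side's bound variable is not free in the other side):
  \forall p\, \forall v\, \forall w\, \forall u\, \forall x\, ((\neg G(v) \lor \neg D(v,p) \lor B(w) \lor B(u)) \land G(x))
The quantifier \exists p sits under an odd number of negations (counting the antecedent side of each →), so it flips to \forall p.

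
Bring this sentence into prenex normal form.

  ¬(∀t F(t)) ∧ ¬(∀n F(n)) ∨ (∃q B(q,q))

Move each ¬ inward, flipping quantifiers it crosses:
  (∃t ¬F(t)) ∧ (∃n ¬F(n)) ∨ (∃q B(q,q))
Extract every quantifier outward, since the variables are now distinct and don't occur free across branches:
  ∃t ∃n ∃q (¬F(t) ∧ ¬F(n) ∨ B(q,q))

∃t ∃n ∃q (¬F(t) ∧ ¬F(n) ∨ B(q,q))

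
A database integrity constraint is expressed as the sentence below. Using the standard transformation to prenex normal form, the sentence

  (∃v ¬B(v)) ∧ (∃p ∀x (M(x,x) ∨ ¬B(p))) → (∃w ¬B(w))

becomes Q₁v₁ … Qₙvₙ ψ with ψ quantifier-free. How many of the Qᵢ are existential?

2

First replace A → B with ¬A ∨ B.
  ¬((∃v ¬B(v)) ∧ (∃p ∀x (M(x,x) ∨ ¬B(p)))) ∨ (∃w ¬B(w))
Move each ¬ inward, flipping quantifiers it crosses:
  (∀v B(v)) ∨ (∀p ∃x (¬M(x,x) ∧ B(p))) ∨ (∃w ¬B(w))
Pull the quantifiers to the front (each side's bound variable is not free in the other side):
  ∀v ∀p ∃x ∃w (B(v) ∨ ¬M(x,x) ∧ B(p) ∨ ¬B(w))
The prefix is ∀v ∀p ∃x ∃w: 2 universal, 2 existential.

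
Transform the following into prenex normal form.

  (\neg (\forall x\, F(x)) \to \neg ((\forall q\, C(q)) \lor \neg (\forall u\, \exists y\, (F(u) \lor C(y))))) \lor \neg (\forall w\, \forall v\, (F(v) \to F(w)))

Rewrite implications/biconditionals: A → B as ¬A ∨ B.
  \neg \neg (\forall x\, F(x)) \lor \neg ((\forall q\, C(q)) \lor \neg (\forall u\, \exists y\, (F(u) \lor C(y)))) \lor \neg (\forall w\, \forall v\, (\neg F(v) \lor F(w)))
Push ¬ through the quantifiers and connectives to reach negation normal form:
  (\forall x\, F(x)) \lor (\exists q\, \neg C(q)) \land (\forall u\, \exists y\, (F(u) \lor C(y))) \lor (\exists w\, \exists v\, (F(v) \land \neg F(w)))
Pull the quantifiers to the front (each side's bound variable is not free in the other side):
  \forall x\, \exists q\, \forall u\, \exists y\, \exists w\, \exists v\, (F(x) \lor \neg C(q) \land (F(u) \lor C(y)) \lor F(v) \land \neg F(w))

\forall x\, \exists q\, \forall u\, \exists y\, \exists w\, \exists v\, (F(x) \lor \neg C(q) \land (F(u) \lor C(y)) \lor F(v) \land \neg F(w))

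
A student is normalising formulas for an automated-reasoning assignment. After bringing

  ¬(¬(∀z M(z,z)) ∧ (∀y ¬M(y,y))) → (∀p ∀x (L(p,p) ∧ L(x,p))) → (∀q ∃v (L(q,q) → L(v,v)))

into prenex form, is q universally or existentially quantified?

First replace A → B with ¬A ∨ B.
  ¬¬(¬(∀z M(z,z)) ∧ (∀y ¬M(y,y))) ∨ ¬(∀p ∀x (L(p,p) ∧ L(x,p))) ∨ (∀q ∃v (¬L(q,q) ∨ L(v,v)))
Move each ¬ inward, flipping quantifiers it crosses:
  (∃z ¬M(z,z)) ∧ (∀y ¬M(y,y)) ∨ (∃p ∃x (¬L(p,p) ∨ ¬L(x,p))) ∨ (∀q ∃v (¬L(q,q) ∨ L(v,v)))
All bound variables are already distinct, so no renaming is needed.
Finally move all quantifiers to the prefix:
  ∃z ∀y ∃p ∃x ∀q ∃v (¬M(z,z) ∧ ¬M(y,y) ∨ ¬L(p,p) ∨ ¬L(x,p) ∨ ¬L(q,q) ∨ L(v,v))
The quantifier ∀q sits under an even number of negations (counting the antecedent side of each →), so it remains universal.

universal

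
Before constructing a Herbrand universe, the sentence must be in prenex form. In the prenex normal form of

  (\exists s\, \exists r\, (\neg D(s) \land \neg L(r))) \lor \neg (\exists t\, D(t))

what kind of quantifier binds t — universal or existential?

Push ¬ through the quantifiers and connectives to reach negation normal form:
  (\exists s\, \exists r\, (\neg D(s) \land \neg L(r))) \lor (\forall t\, \neg D(t))
Finally move all quantifiers to the prefix:
  \exists s\, \exists r\, \forall t\, (\neg D(s) \land \neg L(r) \lor \neg D(t))
The quantifier \exists t sits under an odd number of negations, so it flips to \forall t.

universal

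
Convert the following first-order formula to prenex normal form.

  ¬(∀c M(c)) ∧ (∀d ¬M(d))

Drive negations inward (¬∀x A ≡ ∃x ¬A, ¬∃x A ≡ ∀x ¬A, De Morgan for ∧/∨):
  (∃c ¬M(c)) ∧ (∀d ¬M(d))
Pull the quantifiers to the front (each side's bound variable is not free in the other side):
  ∃c ∀d (¬M(c) ∧ ¬M(d))

∃c ∀d (¬M(c) ∧ ¬M(d))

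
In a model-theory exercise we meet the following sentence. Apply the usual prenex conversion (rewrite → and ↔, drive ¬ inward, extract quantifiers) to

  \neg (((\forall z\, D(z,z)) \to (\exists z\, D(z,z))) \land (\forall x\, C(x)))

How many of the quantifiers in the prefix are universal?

Eliminate → and ↔ using ¬ and ∨.
  \neg ((\neg (\forall z\, D(z,z)) \lor (\exists z\, D(z,z))) \land (\forall x\, C(x)))
Push ¬ through the quantifiers and connectives to reach negation normal form:
  (\forall z\, D(z,z)) \land (\forall z\, \neg D(z,z)) \lor (\exists x\, \neg C(x))
Rename bound variables to avoid capture: z↦p.
  (\forall z\, D(z,z)) \land (\forall p\, \neg D(p,p)) \lor (\exists x\, \neg C(x))
Pull the quantifiers to the front (each side's bound variable is not free in the other side):
  \forall z\, \forall p\, \exists x\, (D(z,z) \land \neg D(p,p) \lor \neg C(x))
The prefix is \forall z \forall p \exists x: 2 universal, 1 existential.

2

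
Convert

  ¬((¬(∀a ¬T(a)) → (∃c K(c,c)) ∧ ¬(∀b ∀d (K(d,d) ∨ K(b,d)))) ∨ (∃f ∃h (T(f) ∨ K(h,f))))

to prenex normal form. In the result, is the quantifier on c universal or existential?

First replace A → B with ¬A ∨ B.
  ¬(¬¬(∀a ¬T(a)) ∨ (∃c K(c,c)) ∧ ¬(∀b ∀d (K(d,d) ∨ K(b,d))) ∨ (∃f ∃h (T(f) ∨ K(h,f))))
Move each ¬ inward, flipping quantifiers it crosses:
  (∃a T(a)) ∧ ((∀c ¬K(c,c)) ∨ (∀b ∀d (K(d,d) ∨ K(b,d)))) ∧ (∀f ∀h (¬T(f) ∧ ¬K(h,f)))
All bound variables are already distinct, so no renaming is needed.
Pull the quantifiers to the front (each side's bound variable is not free in the other side):
  ∃a ∀c ∀b ∀d ∀f ∀h (T(a) ∧ (¬K(c,c) ∨ K(d,d) ∨ K(b,d)) ∧ ¬T(f) ∧ ¬K(h,f))
The quantifier ∃c sits under an odd number of negations (counting the antecedent side of each →), so it flips to ∀c.

universal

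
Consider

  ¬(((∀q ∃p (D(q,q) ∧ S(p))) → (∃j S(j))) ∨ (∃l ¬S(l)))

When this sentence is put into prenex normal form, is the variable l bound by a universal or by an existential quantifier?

universal

First replace A → B with ¬A ∨ B.
  ¬(¬(∀q ∃p (D(q,q) ∧ S(p))) ∨ (∃j S(j)) ∨ (∃l ¬S(l)))
Drive negations inward (¬∀x A ≡ ∃x ¬A, ¬∃x A ≡ ∀x ¬A, De Morgan for ∧/∨):
  (∀q ∃p (D(q,q) ∧ S(p))) ∧ (∀j ¬S(j)) ∧ (∀l S(l))
All bound variables are already distinct, so no renaming is needed.
Pull the quantifiers to the front (each side's bound variable is not free in the other side):
  ∀q ∃p ∀j ∀l (D(q,q) ∧ S(p) ∧ ¬S(j) ∧ S(l))
The quantifier ∃l sits under an odd number of negations (counting the antecedent side of each →), so it flips to ∀l.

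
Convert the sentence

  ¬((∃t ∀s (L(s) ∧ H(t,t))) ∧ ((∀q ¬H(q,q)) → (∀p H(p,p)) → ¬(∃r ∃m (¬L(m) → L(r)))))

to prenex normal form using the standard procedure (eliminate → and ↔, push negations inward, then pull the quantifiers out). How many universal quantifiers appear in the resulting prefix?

3

First replace A → B with ¬A ∨ B.
  ¬((∃t ∀s (L(s) ∧ H(t,t))) ∧ (¬(∀q ¬H(q,q)) ∨ ¬(∀p H(p,p)) ∨ ¬(∃r ∃m (¬¬L(m) ∨ L(r)))))
Push ¬ through the quantifiers and connectives to reach negation normal form:
  (∀t ∃s (¬L(s) ∨ ¬H(t,t))) ∨ (∀q ¬H(q,q)) ∧ (∀p H(p,p)) ∧ (∃r ∃m (L(m) ∨ L(r)))
All bound variables are already distinct, so no renaming is needed.
Finally move all quantifiers to the prefix:
  ∀t ∃s ∀q ∀p ∃r ∃m (¬L(s) ∨ ¬H(t,t) ∨ ¬H(q,q) ∧ H(p,p) ∧ (L(m) ∨ L(r)))
The prefix is ∀t ∃s ∀q ∀p ∃r ∃m: 3 universal, 3 existential.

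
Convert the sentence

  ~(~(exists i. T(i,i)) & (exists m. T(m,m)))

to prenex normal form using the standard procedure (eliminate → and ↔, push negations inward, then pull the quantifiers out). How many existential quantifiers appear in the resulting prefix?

Push ¬ through the quantifiers and connectives to reach negation normal form:
  (exists i. T(i,i)) | (forall m. ~T(m,m))
Extract every quantifier outward, since the variables are now distinct and don't occur free across branches:
  exists i. forall m. (T(i,i) | ~T(m,m))
The prefix is exists i forall m: 1 universal, 1 existential.

1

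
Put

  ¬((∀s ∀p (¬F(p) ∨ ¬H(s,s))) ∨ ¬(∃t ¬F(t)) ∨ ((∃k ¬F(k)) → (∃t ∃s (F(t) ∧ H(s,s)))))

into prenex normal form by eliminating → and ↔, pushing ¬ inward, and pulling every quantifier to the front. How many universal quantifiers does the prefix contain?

Eliminate → and ↔ using ¬ and ∨.
  ¬((∀s ∀p (¬F(p) ∨ ¬H(s,s))) ∨ ¬(∃t ¬F(t)) ∨ ¬(∃k ¬F(k)) ∨ (∃t ∃s (F(t) ∧ H(s,s))))
Push ¬ through the quantifiers and connectives to reach negation normal form:
  (∃s ∃p (F(p) ∧ H(s,s))) ∧ (∃t ¬F(t)) ∧ (∃k ¬F(k)) ∧ (∀t ∀s (¬F(t) ∨ ¬H(s,s)))
Rename bound variables to avoid capture: t↦q, s↦x.
  (∃s ∃p (F(p) ∧ H(s,s))) ∧ (∃t ¬F(t)) ∧ (∃k ¬F(k)) ∧ (∀q ∀x (¬F(q) ∨ ¬H(x,x)))
Finally move all quantifiers to the prefix:
  ∃s ∃p ∃t ∃k ∀q ∀x (F(p) ∧ H(s,s) ∧ ¬F(t) ∧ ¬F(k) ∧ (¬F(q) ∨ ¬H(x,x)))
The prefix is ∃s ∃p ∃t ∃k ∀q ∀x: 2 universal, 4 existential.

2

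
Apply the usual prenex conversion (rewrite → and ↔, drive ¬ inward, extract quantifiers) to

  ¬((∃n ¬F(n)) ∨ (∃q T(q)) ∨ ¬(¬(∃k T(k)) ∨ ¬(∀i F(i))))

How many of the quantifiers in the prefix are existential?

Push ¬ through the quantifiers and connectives to reach negation normal form:
  (∀n F(n)) ∧ (∀q ¬T(q)) ∧ ((∀k ¬T(k)) ∨ (∃i ¬F(i)))
All bound variables are already distinct, so no renaming is needed.
Finally move all quantifiers to the prefix:
  ∀n ∀q ∀k ∃i (F(n) ∧ ¬T(q) ∧ (¬T(k) ∨ ¬F(i)))
The prefix is ∀n ∀q ∀k ∃i: 3 universal, 1 existential.

1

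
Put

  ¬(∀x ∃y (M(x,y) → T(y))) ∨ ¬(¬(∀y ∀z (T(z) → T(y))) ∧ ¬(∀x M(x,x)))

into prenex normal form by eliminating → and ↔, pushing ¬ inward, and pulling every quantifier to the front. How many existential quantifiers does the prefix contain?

Rewrite implications/biconditionals: A → B as ¬A ∨ B.
  ¬(∀x ∃y (¬M(x,y) ∨ T(y))) ∨ ¬(¬(∀y ∀z (¬T(z) ∨ T(y))) ∧ ¬(∀x M(x,x)))
Drive negations inward (¬∀x A ≡ ∃x ¬A, ¬∃x A ≡ ∀x ¬A, De Morgan for ∧/∨):
  (∃x ∀y (M(x,y) ∧ ¬T(y))) ∨ (∀y ∀z (¬T(z) ∨ T(y))) ∨ (∀x M(x,x))
Standardize variables apart so no two quantifiers bind the same name: y↦u, x↦u1.
  (∃x ∀y (M(x,y) ∧ ¬T(y))) ∨ (∀u ∀z (¬T(z) ∨ T(u))) ∨ (∀u1 M(u1,u1))
Finally move all quantifiers to the prefix:
  ∃x ∀y ∀u ∀z ∀u1 (M(x,y) ∧ ¬T(y) ∨ ¬T(z) ∨ T(u) ∨ M(u1,u1))
The prefix is ∃x ∀y ∀u ∀z ∀u1: 4 universal, 1 existential.

1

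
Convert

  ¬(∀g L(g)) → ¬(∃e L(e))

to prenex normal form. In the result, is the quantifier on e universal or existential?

universal

First replace A → B with ¬A ∨ B.
  ¬¬(∀g L(g)) ∨ ¬(∃e L(e))
Drive negations inward (¬∀x A ≡ ∃x ¬A, ¬∃x A ≡ ∀x ¬A, De Morgan for ∧/∨):
  (∀g L(g)) ∨ (∀e ¬L(e))
Finally move all quantifiers to the prefix:
  ∀g ∀e (L(g) ∨ ¬L(e))
The quantifier ∃e sits under an odd number of negations (counting the antecedent side of each →), so it flips to ∀e.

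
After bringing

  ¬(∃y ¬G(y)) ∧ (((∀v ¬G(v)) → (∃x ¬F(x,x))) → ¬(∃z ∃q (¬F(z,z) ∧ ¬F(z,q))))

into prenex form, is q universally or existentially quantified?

First replace A → B with ¬A ∨ B.
  ¬(∃y ¬G(y)) ∧ (¬(¬(∀v ¬G(v)) ∨ (∃x ¬F(x,x))) ∨ ¬(∃z ∃q (¬F(z,z) ∧ ¬F(z,q))))
Move each ¬ inward, flipping quantifiers it crosses:
  (∀y G(y)) ∧ ((∀v ¬G(v)) ∧ (∀x F(x,x)) ∨ (∀z ∀q (F(z,z) ∨ F(z,q))))
All bound variables are already distinct, so no renaming is needed.
Pull the quantifiers to the front (each side's bound variable is not free in the other side):
  ∀y ∀v ∀x ∀z ∀q (G(y) ∧ (¬G(v) ∧ F(x,x) ∨ F(z,z) ∨ F(z,q)))
The quantifier ∃q sits under an odd number of negations (counting the antecedent side of each →), so it flips to ∀q.

universal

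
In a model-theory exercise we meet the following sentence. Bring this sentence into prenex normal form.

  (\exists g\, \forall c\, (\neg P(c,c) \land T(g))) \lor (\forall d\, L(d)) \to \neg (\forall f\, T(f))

First replace A → B with ¬A ∨ B.
  \neg ((\exists g\, \forall c\, (\neg P(c,c) \land T(g))) \lor (\forall d\, L(d))) \lor \neg (\forall f\, T(f))
Push ¬ through the quantifiers and connectives to reach negation normal form:
  (\forall g\, \exists c\, (P(c,c) \lor \neg T(g))) \land (\exists d\, \neg L(d)) \lor (\exists f\, \neg T(f))
All bound variables are already distinct, so no renaming is needed.
Pull the quantifiers to the front (each side's bound variable is not free in the other side):
  \forall g\, \exists c\, \exists d\, \exists f\, ((P(c,c) \lor \neg T(g)) \land \neg L(d) \lor \neg T(f))

\forall g\, \exists c\, \exists d\, \exists f\, ((P(c,c) \lor \neg T(g)) \land \neg L(d) \lor \neg T(f))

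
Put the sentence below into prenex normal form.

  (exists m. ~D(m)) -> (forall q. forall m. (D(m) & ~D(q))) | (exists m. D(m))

forall m. forall q. forall u. exists p. (D(m) | D(u) & ~D(q) | D(p))

First replace A → B with ¬A ∨ B.
  ~(exists m. ~D(m)) | (forall q. forall m. (D(m) & ~D(q))) | (exists m. D(m))
Move each ¬ inward, flipping quantifiers it crosses:
  (forall m. D(m)) | (forall q. forall m. (D(m) & ~D(q))) | (exists m. D(m))
Rename bound variables to avoid capture: m↦u, m↦p.
  (forall m. D(m)) | (forall q. forall u. (D(u) & ~D(q))) | (exists p. D(p))
Extract every quantifier outward, since the variables are now distinct and don't occur free across branches:
  forall m. forall q. forall u. exists p. (D(m) | D(u) & ~D(q) | D(p))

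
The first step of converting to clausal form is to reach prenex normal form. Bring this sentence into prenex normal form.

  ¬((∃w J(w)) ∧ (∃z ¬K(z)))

Push ¬ through the quantifiers and connectives to reach negation normal form:
  (∀w ¬J(w)) ∨ (∀z K(z))
Extract every quantifier outward, since the variables are now distinct and don't occur free across branches:
  ∀w ∀z (¬J(w) ∨ K(z))

∀w ∀z (¬J(w) ∨ K(z))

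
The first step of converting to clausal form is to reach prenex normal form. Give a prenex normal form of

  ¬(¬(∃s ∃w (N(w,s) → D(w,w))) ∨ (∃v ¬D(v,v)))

∃s ∃w ∀v ((¬N(w,s) ∨ D(w,w)) ∧ D(v,v))

Eliminate → and ↔ using ¬ and ∨.
  ¬(¬(∃s ∃w (¬N(w,s) ∨ D(w,w))) ∨ (∃v ¬D(v,v)))
Drive negations inward (¬∀x A ≡ ∃x ¬A, ¬∃x A ≡ ∀x ¬A, De Morgan for ∧/∨):
  (∃s ∃w (¬N(w,s) ∨ D(w,w))) ∧ (∀v D(v,v))
All bound variables are already distinct, so no renaming is needed.
Finally move all quantifiers to the prefix:
  ∃s ∃w ∀v ((¬N(w,s) ∨ D(w,w)) ∧ D(v,v))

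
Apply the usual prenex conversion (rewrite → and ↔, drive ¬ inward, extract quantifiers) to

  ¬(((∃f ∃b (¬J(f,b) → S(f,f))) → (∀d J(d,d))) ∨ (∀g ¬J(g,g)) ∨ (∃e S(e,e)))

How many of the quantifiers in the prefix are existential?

4

First replace A → B with ¬A ∨ B.
  ¬(¬(∃f ∃b (¬¬J(f,b) ∨ S(f,f))) ∨ (∀d J(d,d)) ∨ (∀g ¬J(g,g)) ∨ (∃e S(e,e)))
Push ¬ through the quantifiers and connectives to reach negation normal form:
  (∃f ∃b (J(f,b) ∨ S(f,f))) ∧ (∃d ¬J(d,d)) ∧ (∃g J(g,g)) ∧ (∀e ¬S(e,e))
Extract every quantifier outward, since the variables are now distinct and don't occur free across branches:
  ∃f ∃b ∃d ∃g ∀e ((J(f,b) ∨ S(f,f)) ∧ ¬J(d,d) ∧ J(g,g) ∧ ¬S(e,e))
The prefix is ∃f ∃b ∃d ∃g ∀e: 1 universal, 4 existential.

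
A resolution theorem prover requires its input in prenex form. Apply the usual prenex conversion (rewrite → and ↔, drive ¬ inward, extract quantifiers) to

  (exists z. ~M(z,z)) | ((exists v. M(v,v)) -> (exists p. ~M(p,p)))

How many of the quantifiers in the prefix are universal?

First replace A → B with ¬A ∨ B.
  (exists z. ~M(z,z)) | ~(exists v. M(v,v)) | (exists p. ~M(p,p))
Push ¬ through the quantifiers and connectives to reach negation normal form:
  (exists z. ~M(z,z)) | (forall v. ~M(v,v)) | (exists p. ~M(p,p))
Finally move all quantifiers to the prefix:
  exists z. forall v. exists p. (~M(z,z) | ~M(v,v) | ~M(p,p))
The prefix is exists z forall v exists p: 1 universal, 2 existential.

1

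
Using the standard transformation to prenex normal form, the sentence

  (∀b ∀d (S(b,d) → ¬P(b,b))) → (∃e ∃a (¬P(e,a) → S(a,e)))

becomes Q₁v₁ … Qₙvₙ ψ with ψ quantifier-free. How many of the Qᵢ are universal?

0

Rewrite implications/biconditionals: A → B as ¬A ∨ B.
  ¬(∀b ∀d (¬S(b,d) ∨ ¬P(b,b))) ∨ (∃e ∃a (¬¬P(e,a) ∨ S(a,e)))
Move each ¬ inward, flipping quantifiers it crosses:
  (∃b ∃d (S(b,d) ∧ P(b,b))) ∨ (∃e ∃a (P(e,a) ∨ S(a,e)))
All bound variables are already distinct, so no renaming is needed.
Pull the quantifiers to the front (each side's bound variable is not free in the other side):
  ∃b ∃d ∃e ∃a (S(b,d) ∧ P(b,b) ∨ P(e,a) ∨ S(a,e))
The prefix is ∃b ∃d ∃e ∃a: 0 universal, 4 existential.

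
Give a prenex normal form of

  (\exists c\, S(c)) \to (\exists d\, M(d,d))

Eliminate → and ↔ using ¬ and ∨.
  \neg (\exists c\, S(c)) \lor (\exists d\, M(d,d))
Push ¬ through the quantifiers and connectives to reach negation normal form:
  (\forall c\, \neg S(c)) \lor (\exists d\, M(d,d))
All bound variables are already distinct, so no renaming is needed.
Finally move all quantifiers to the prefix:
  \forall c\, \exists d\, (\neg S(c) \lor M(d,d))

\forall c\, \exists d\, (\neg S(c) \lor M(d,d))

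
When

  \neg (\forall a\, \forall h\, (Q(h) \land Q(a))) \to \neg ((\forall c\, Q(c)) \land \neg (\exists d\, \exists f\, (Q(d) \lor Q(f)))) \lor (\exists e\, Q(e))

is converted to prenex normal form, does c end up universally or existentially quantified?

existential

First replace A → B with ¬A ∨ B.
  \neg \neg (\forall a\, \forall h\, (Q(h) \land Q(a))) \lor \neg ((\forall c\, Q(c)) \land \neg (\exists d\, \exists f\, (Q(d) \lor Q(f)))) \lor (\exists e\, Q(e))
Push ¬ through the quantifiers and connectives to reach negation normal form:
  (\forall a\, \forall h\, (Q(h) \land Q(a))) \lor (\exists c\, \neg Q(c)) \lor (\exists d\, \exists f\, (Q(d) \lor Q(f))) \lor (\exists e\, Q(e))
Extract every quantifier outward, since the variables are now distinct and don't occur free across branches:
  \forall a\, \forall h\, \exists c\, \exists d\, \exists f\, \exists e\, (Q(h) \land Q(a) \lor \neg Q(c) \lor Q(d) \lor Q(f) \lor Q(e))
The quantifier \forall c sits under an odd number of negations (counting the antecedent side of each →), so it flips to \exists c.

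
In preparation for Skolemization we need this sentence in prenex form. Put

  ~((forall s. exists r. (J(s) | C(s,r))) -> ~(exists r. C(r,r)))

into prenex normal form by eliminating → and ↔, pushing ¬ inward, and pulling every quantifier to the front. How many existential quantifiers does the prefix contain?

Eliminate → and ↔ using ¬ and ∨.
  ~(~(forall s. exists r. (J(s) | C(s,r))) | ~(exists r. C(r,r)))
Move each ¬ inward, flipping quantifiers it crosses:
  (forall s. exists r. (J(s) | C(s,r))) & (exists r. C(r,r))
Give each quantifier a distinct variable: r↦v1.
  (forall s. exists r. (J(s) | C(s,r))) & (exists v1. C(v1,v1))
Finally move all quantifiers to the prefix:
  forall s. exists r. exists v1. ((J(s) | C(s,r)) & C(v1,v1))
The prefix is forall s exists r exists v1: 1 universal, 2 existential.

2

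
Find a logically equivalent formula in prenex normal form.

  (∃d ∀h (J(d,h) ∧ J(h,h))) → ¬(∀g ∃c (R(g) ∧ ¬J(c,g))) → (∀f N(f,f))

∀d ∃h ∀g ∃c ∀f (¬J(d,h) ∨ ¬J(h,h) ∨ R(g) ∧ ¬J(c,g) ∨ N(f,f))

Eliminate → and ↔ using ¬ and ∨.
  ¬(∃d ∀h (J(d,h) ∧ J(h,h))) ∨ ¬¬(∀g ∃c (R(g) ∧ ¬J(c,g))) ∨ (∀f N(f,f))
Push ¬ through the quantifiers and connectives to reach negation normal form:
  (∀d ∃h (¬J(d,h) ∨ ¬J(h,h))) ∨ (∀g ∃c (R(g) ∧ ¬J(c,g))) ∨ (∀f N(f,f))
Finally move all quantifiers to the prefix:
  ∀d ∃h ∀g ∃c ∀f (¬J(d,h) ∨ ¬J(h,h) ∨ R(g) ∧ ¬J(c,g) ∨ N(f,f))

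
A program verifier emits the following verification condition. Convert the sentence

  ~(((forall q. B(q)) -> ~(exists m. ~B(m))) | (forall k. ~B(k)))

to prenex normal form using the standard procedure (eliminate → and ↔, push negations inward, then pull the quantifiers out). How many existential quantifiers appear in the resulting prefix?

Eliminate → and ↔ using ¬ and ∨.
  ~(~(forall q. B(q)) | ~(exists m. ~B(m)) | (forall k. ~B(k)))
Drive negations inward (¬∀x A ≡ ∃x ¬A, ¬∃x A ≡ ∀x ¬A, De Morgan for ∧/∨):
  (forall q. B(q)) & (exists m. ~B(m)) & (exists k. B(k))
All bound variables are already distinct, so no renaming is needed.
Finally move all quantifiers to the prefix:
  forall q. exists m. exists k. (B(q) & ~B(m) & B(k))
The prefix is forall q exists m exists k: 1 universal, 2 existential.

2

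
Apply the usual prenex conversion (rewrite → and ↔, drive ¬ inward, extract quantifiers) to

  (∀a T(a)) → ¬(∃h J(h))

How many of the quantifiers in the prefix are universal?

1

Rewrite implications/biconditionals: A → B as ¬A ∨ B.
  ¬(∀a T(a)) ∨ ¬(∃h J(h))
Push ¬ through the quantifiers and connectives to reach negation normal form:
  (∃a ¬T(a)) ∨ (∀h ¬J(h))
All bound variables are already distinct, so no renaming is needed.
Extract every quantifier outward, since the variables are now distinct and don't occur free across branches:
  ∃a ∀h (¬T(a) ∨ ¬J(h))
The prefix is ∃a ∀h: 1 universal, 1 existential.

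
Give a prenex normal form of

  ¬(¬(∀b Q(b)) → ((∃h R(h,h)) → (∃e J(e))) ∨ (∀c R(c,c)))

∃b ∃h ∀e ∃c (¬Q(b) ∧ R(h,h) ∧ ¬J(e) ∧ ¬R(c,c))

Rewrite implications/biconditionals: A → B as ¬A ∨ B.
  ¬(¬¬(∀b Q(b)) ∨ ¬(∃h R(h,h)) ∨ (∃e J(e)) ∨ (∀c R(c,c)))
Move each ¬ inward, flipping quantifiers it crosses:
  (∃b ¬Q(b)) ∧ (∃h R(h,h)) ∧ (∀e ¬J(e)) ∧ (∃c ¬R(c,c))
All bound variables are already distinct, so no renaming is needed.
Extract every quantifier outward, since the variables are now distinct and don't occur free across branches:
  ∃b ∃h ∀e ∃c (¬Q(b) ∧ R(h,h) ∧ ¬J(e) ∧ ¬R(c,c))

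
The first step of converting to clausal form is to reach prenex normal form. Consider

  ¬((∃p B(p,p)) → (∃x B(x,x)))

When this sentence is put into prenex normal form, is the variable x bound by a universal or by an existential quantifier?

universal

First replace A → B with ¬A ∨ B.
  ¬(¬(∃p B(p,p)) ∨ (∃x B(x,x)))
Move each ¬ inward, flipping quantifiers it crosses:
  (∃p B(p,p)) ∧ (∀x ¬B(x,x))
Pull the quantifiers to the front (each side's bound variable is not free in the other side):
  ∃p ∀x (B(p,p) ∧ ¬B(x,x))
The quantifier ∃x sits under an odd number of negations (counting the antecedent side of each →), so it flips to ∀x.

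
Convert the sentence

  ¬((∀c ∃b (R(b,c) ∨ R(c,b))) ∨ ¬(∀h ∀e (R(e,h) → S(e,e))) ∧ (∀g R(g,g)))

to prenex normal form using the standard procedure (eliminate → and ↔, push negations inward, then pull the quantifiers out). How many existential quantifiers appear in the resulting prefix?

First replace A → B with ¬A ∨ B.
  ¬((∀c ∃b (R(b,c) ∨ R(c,b))) ∨ ¬(∀h ∀e (¬R(e,h) ∨ S(e,e))) ∧ (∀g R(g,g)))
Move each ¬ inward, flipping quantifiers it crosses:
  (∃c ∀b (¬R(b,c) ∧ ¬R(c,b))) ∧ ((∀h ∀e (¬R(e,h) ∨ S(e,e))) ∨ (∃g ¬R(g,g)))
Finally move all quantifiers to the prefix:
  ∃c ∀b ∀h ∀e ∃g (¬R(b,c) ∧ ¬R(c,b) ∧ (¬R(e,h) ∨ S(e,e) ∨ ¬R(g,g)))
The prefix is ∃c ∀b ∀h ∀e ∃g: 3 universal, 2 existential.

2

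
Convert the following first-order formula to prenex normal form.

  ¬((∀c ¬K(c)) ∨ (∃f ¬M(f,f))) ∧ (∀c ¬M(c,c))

Move each ¬ inward, flipping quantifiers it crosses:
  (∃c K(c)) ∧ (∀f M(f,f)) ∧ (∀c ¬M(c,c))
Give each quantifier a distinct variable: c↦w.
  (∃c K(c)) ∧ (∀f M(f,f)) ∧ (∀w ¬M(w,w))
Pull the quantifiers to the front (each side's bound variable is not free in the other side):
  ∃c ∀f ∀w (K(c) ∧ M(f,f) ∧ ¬M(w,w))

∃c ∀f ∀w (K(c) ∧ M(f,f) ∧ ¬M(w,w))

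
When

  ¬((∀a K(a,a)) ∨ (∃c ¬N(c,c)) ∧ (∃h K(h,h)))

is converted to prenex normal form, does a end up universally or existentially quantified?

Move each ¬ inward, flipping quantifiers it crosses:
  (∃a ¬K(a,a)) ∧ ((∀c N(c,c)) ∨ (∀h ¬K(h,h)))
All bound variables are already distinct, so no renaming is needed.
Extract every quantifier outward, since the variables are now distinct and don't occur free across branches:
  ∃a ∀c ∀h (¬K(a,a) ∧ (N(c,c) ∨ ¬K(h,h)))
The quantifier ∀a sits under an odd number of negations, so it flips to ∃a.

existential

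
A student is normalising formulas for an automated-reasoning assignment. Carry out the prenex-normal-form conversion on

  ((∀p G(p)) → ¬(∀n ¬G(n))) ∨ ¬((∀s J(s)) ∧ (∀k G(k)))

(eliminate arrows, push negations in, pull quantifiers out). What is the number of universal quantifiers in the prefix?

Rewrite implications/biconditionals: A → B as ¬A ∨ B.
  ¬(∀p G(p)) ∨ ¬(∀n ¬G(n)) ∨ ¬((∀s J(s)) ∧ (∀k G(k)))
Push ¬ through the quantifiers and connectives to reach negation normal form:
  (∃p ¬G(p)) ∨ (∃n G(n)) ∨ (∃s ¬J(s)) ∨ (∃k ¬G(k))
Finally move all quantifiers to the prefix:
  ∃p ∃n ∃s ∃k (¬G(p) ∨ G(n) ∨ ¬J(s) ∨ ¬G(k))
The prefix is ∃p ∃n ∃s ∃k: 0 universal, 4 existential.

0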